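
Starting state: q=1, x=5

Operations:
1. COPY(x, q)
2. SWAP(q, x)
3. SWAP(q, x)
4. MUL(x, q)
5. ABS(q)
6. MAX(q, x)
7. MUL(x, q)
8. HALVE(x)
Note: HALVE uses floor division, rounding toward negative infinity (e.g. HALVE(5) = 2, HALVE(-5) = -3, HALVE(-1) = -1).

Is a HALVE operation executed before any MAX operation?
No

First HALVE: step 8
First MAX: step 6
Since 8 > 6, MAX comes first.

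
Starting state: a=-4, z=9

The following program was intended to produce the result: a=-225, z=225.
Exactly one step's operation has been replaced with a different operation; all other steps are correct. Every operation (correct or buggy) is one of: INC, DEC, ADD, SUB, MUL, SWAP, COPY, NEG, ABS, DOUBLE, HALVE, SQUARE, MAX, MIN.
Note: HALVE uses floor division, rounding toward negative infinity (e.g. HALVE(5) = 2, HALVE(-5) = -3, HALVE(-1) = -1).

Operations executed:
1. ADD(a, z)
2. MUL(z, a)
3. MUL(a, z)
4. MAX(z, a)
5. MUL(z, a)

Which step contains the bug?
Step 5

Trace with buggy code:
Initial: a=-4, z=9
After step 1: a=5, z=9
After step 2: a=5, z=45
After step 3: a=225, z=45
After step 4: a=225, z=225
After step 5: a=225, z=50625
Actual final a=225, z=50625 ≠ expected a=-225, z=225.
Step 5 is the only position where a single-operation replacement can produce the expected result.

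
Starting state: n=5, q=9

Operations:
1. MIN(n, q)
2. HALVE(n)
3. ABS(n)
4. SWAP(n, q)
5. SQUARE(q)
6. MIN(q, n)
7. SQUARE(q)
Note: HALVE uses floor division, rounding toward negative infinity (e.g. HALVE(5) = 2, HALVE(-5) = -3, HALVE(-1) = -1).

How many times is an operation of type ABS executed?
1

Counting ABS operations:
Step 3: ABS(n) ← ABS
Total: 1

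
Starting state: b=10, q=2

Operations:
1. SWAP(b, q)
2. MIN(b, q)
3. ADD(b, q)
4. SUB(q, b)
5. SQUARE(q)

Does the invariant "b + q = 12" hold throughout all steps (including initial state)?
No, violated after step 3

The invariant is violated after step 3.

State at each step:
Initial: b=10, q=2
After step 1: b=2, q=10
After step 2: b=2, q=10
After step 3: b=12, q=10
After step 4: b=12, q=-2
After step 5: b=12, q=4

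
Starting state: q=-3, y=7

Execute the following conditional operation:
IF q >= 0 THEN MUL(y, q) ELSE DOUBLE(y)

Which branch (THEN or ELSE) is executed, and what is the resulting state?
Branch: ELSE, Final state: q=-3, y=14

Evaluating condition: q >= 0
q = -3
Condition is False, so ELSE branch executes
After DOUBLE(y): q=-3, y=14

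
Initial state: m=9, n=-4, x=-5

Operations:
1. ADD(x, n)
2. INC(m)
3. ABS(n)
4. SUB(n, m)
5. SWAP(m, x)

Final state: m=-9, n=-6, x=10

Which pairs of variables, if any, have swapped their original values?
None

Comparing initial and final values:
n: -4 → -6
m: 9 → -9
x: -5 → 10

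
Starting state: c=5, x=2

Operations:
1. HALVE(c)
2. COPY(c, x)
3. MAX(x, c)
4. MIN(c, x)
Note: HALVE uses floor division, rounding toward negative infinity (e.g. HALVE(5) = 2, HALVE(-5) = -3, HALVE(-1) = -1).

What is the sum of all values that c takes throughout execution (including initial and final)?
13

Values of c at each step:
Initial: c = 5
After step 1: c = 2
After step 2: c = 2
After step 3: c = 2
After step 4: c = 2
Sum = 5 + 2 + 2 + 2 + 2 = 13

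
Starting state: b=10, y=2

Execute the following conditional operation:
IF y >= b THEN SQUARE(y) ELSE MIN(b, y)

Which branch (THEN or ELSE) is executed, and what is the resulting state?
Branch: ELSE, Final state: b=2, y=2

Evaluating condition: y >= b
y = 2, b = 10
Condition is False, so ELSE branch executes
After MIN(b, y): b=2, y=2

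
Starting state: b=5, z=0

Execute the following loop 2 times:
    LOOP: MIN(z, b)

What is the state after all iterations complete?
b=5, z=0

Iteration trace:
Start: b=5, z=0
After iteration 1: b=5, z=0
After iteration 2: b=5, z=0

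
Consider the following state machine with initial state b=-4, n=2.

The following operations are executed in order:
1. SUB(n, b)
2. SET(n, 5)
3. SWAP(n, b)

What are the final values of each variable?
{b: 5, n: -4}

Step-by-step execution:
Initial: b=-4, n=2
After step 1 (SUB(n, b)): b=-4, n=6
After step 2 (SET(n, 5)): b=-4, n=5
After step 3 (SWAP(n, b)): b=5, n=-4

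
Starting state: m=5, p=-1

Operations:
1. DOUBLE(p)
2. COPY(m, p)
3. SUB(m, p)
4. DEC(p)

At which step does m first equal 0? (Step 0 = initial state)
Step 3

Tracing m:
Initial: m = 5
After step 1: m = 5
After step 2: m = -2
After step 3: m = 0 ← first occurrence
After step 4: m = 0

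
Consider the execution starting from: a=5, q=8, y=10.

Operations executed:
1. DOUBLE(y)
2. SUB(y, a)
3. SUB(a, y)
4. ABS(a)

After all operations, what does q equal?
q = 8

Tracing execution:
Step 1: DOUBLE(y) → q = 8
Step 2: SUB(y, a) → q = 8
Step 3: SUB(a, y) → q = 8
Step 4: ABS(a) → q = 8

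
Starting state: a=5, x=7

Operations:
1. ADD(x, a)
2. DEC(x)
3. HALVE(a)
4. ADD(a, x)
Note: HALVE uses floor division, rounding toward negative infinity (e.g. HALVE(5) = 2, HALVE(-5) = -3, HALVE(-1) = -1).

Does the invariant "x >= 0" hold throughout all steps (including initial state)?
Yes

The invariant holds at every step.

State at each step:
Initial: a=5, x=7
After step 1: a=5, x=12
After step 2: a=5, x=11
After step 3: a=2, x=11
After step 4: a=13, x=11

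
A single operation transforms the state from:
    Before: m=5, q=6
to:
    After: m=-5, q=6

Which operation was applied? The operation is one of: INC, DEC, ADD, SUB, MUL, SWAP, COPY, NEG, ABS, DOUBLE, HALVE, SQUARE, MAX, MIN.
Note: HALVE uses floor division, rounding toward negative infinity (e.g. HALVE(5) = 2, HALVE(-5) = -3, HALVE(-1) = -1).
NEG(m)

Analyzing the change:
Before: m=5, q=6
After: m=-5, q=6
Variable m changed from 5 to -5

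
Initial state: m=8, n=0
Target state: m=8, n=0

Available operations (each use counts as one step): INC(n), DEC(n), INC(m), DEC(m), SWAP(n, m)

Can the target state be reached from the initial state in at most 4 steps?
Yes

Path (0 steps): 0 steps (already at target)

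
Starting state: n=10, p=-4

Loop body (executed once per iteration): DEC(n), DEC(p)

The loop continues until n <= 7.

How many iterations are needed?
3

Tracing iterations:
Initial: n=10, p=-4
After iteration 1: n=9, p=-5
After iteration 2: n=8, p=-6
After iteration 3: n=7, p=-7
n <= 7 now holds, so the loop exits after 3 iterations.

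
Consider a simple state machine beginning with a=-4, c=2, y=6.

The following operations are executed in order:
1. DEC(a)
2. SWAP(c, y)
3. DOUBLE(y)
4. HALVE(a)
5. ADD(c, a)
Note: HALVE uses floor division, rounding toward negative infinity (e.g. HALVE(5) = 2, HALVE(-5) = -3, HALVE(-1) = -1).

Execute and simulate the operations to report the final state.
{a: -3, c: 3, y: 4}

Step-by-step execution:
Initial: a=-4, c=2, y=6
After step 1 (DEC(a)): a=-5, c=2, y=6
After step 2 (SWAP(c, y)): a=-5, c=6, y=2
After step 3 (DOUBLE(y)): a=-5, c=6, y=4
After step 4 (HALVE(a)): a=-3, c=6, y=4
After step 5 (ADD(c, a)): a=-3, c=3, y=4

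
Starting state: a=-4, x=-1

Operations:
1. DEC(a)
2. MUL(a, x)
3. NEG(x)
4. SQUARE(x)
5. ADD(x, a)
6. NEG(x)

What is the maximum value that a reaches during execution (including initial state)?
5

Values of a at each step:
Initial: a = -4
After step 1: a = -5
After step 2: a = 5 ← maximum
After step 3: a = 5
After step 4: a = 5
After step 5: a = 5
After step 6: a = 5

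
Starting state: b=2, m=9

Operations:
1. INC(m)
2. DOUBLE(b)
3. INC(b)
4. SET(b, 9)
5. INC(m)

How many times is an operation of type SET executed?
1

Counting SET operations:
Step 4: SET(b, 9) ← SET
Total: 1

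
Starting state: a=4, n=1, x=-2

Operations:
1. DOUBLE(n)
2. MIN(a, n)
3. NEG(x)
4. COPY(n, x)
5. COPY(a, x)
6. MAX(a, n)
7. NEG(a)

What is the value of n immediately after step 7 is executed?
n = 2

Tracing n through execution:
Initial: n = 1
After step 1 (DOUBLE(n)): n = 2
After step 2 (MIN(a, n)): n = 2
After step 3 (NEG(x)): n = 2
After step 4 (COPY(n, x)): n = 2
After step 5 (COPY(a, x)): n = 2
After step 6 (MAX(a, n)): n = 2
After step 7 (NEG(a)): n = 2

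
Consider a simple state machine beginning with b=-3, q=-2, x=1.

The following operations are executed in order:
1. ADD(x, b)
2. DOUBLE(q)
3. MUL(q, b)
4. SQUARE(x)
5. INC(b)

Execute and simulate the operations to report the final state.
{b: -2, q: 12, x: 4}

Step-by-step execution:
Initial: b=-3, q=-2, x=1
After step 1 (ADD(x, b)): b=-3, q=-2, x=-2
After step 2 (DOUBLE(q)): b=-3, q=-4, x=-2
After step 3 (MUL(q, b)): b=-3, q=12, x=-2
After step 4 (SQUARE(x)): b=-3, q=12, x=4
After step 5 (INC(b)): b=-2, q=12, x=4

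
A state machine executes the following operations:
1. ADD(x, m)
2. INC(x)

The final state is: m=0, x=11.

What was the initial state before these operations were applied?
m=0, x=10

Working backwards:
Final state: m=0, x=11
Before step 2 (INC(x)): m=0, x=10
Before step 1 (ADD(x, m)): m=0, x=10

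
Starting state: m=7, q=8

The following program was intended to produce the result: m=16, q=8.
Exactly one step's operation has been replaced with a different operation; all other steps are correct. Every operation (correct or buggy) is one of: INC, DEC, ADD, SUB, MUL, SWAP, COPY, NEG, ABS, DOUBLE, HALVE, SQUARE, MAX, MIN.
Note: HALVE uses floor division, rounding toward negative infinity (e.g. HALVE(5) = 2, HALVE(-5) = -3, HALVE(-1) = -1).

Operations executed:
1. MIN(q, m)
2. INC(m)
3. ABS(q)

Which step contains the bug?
Step 1

Trace with buggy code:
Initial: m=7, q=8
After step 1: m=7, q=7
After step 2: m=8, q=7
After step 3: m=8, q=7
Actual final m=8, q=7 ≠ expected m=16, q=8.
Step 1 is the only position where a single-operation replacement can produce the expected result.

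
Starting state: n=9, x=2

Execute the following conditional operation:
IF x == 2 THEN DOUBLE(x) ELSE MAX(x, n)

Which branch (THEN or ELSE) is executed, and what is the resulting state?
Branch: THEN, Final state: n=9, x=4

Evaluating condition: x == 2
x = 2
Condition is True, so THEN branch executes
After DOUBLE(x): n=9, x=4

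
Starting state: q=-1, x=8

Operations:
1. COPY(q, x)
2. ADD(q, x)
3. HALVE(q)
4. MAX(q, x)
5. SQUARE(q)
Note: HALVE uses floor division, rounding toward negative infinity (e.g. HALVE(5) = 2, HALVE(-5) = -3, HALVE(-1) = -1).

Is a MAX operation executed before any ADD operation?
No

First MAX: step 4
First ADD: step 2
Since 4 > 2, ADD comes first.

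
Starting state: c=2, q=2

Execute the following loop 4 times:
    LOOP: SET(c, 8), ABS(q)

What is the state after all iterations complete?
c=8, q=2

Iteration trace:
Start: c=2, q=2
After iteration 1: c=8, q=2
After iteration 2: c=8, q=2
After iteration 3: c=8, q=2
After iteration 4: c=8, q=2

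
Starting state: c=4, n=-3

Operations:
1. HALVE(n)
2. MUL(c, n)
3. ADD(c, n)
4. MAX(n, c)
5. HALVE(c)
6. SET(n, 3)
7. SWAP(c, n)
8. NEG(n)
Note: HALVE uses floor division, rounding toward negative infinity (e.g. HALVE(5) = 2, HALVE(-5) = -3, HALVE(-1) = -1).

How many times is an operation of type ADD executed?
1

Counting ADD operations:
Step 3: ADD(c, n) ← ADD
Total: 1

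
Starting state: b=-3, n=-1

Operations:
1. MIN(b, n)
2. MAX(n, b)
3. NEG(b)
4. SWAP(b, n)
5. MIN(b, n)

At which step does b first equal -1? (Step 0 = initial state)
Step 4

Tracing b:
Initial: b = -3
After step 1: b = -3
After step 2: b = -3
After step 3: b = 3
After step 4: b = -1 ← first occurrence
After step 5: b = -1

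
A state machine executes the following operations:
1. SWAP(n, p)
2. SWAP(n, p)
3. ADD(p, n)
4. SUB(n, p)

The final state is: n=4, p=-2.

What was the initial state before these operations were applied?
n=2, p=-4

Working backwards:
Final state: n=4, p=-2
Before step 4 (SUB(n, p)): n=2, p=-2
Before step 3 (ADD(p, n)): n=2, p=-4
Before step 2 (SWAP(n, p)): n=-4, p=2
Before step 1 (SWAP(n, p)): n=2, p=-4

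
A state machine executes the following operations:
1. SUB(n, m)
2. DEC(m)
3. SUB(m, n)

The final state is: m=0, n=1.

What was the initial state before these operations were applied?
m=2, n=3

Working backwards:
Final state: m=0, n=1
Before step 3 (SUB(m, n)): m=1, n=1
Before step 2 (DEC(m)): m=2, n=1
Before step 1 (SUB(n, m)): m=2, n=3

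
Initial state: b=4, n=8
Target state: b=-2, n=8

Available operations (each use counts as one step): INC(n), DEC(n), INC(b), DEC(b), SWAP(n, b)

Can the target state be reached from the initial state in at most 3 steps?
No

The target state cannot be reached within 3 steps.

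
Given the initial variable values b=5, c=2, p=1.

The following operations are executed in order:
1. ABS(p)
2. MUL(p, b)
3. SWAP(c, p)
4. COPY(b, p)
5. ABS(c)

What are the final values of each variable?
{b: 2, c: 5, p: 2}

Step-by-step execution:
Initial: b=5, c=2, p=1
After step 1 (ABS(p)): b=5, c=2, p=1
After step 2 (MUL(p, b)): b=5, c=2, p=5
After step 3 (SWAP(c, p)): b=5, c=5, p=2
After step 4 (COPY(b, p)): b=2, c=5, p=2
After step 5 (ABS(c)): b=2, c=5, p=2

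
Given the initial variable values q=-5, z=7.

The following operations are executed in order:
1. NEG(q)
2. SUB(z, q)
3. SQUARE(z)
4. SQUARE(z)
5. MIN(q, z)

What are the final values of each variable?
{q: 5, z: 16}

Step-by-step execution:
Initial: q=-5, z=7
After step 1 (NEG(q)): q=5, z=7
After step 2 (SUB(z, q)): q=5, z=2
After step 3 (SQUARE(z)): q=5, z=4
After step 4 (SQUARE(z)): q=5, z=16
After step 5 (MIN(q, z)): q=5, z=16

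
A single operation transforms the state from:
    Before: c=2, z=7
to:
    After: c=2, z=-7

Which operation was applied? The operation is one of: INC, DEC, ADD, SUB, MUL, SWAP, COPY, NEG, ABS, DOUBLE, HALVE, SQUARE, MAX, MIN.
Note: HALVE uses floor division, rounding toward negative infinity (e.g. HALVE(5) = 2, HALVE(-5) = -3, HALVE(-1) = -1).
NEG(z)

Analyzing the change:
Before: c=2, z=7
After: c=2, z=-7
Variable z changed from 7 to -7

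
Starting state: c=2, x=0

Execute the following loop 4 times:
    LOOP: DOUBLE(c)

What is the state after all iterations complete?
c=32, x=0

Iteration trace:
Start: c=2, x=0
After iteration 1: c=4, x=0
After iteration 2: c=8, x=0
After iteration 3: c=16, x=0
After iteration 4: c=32, x=0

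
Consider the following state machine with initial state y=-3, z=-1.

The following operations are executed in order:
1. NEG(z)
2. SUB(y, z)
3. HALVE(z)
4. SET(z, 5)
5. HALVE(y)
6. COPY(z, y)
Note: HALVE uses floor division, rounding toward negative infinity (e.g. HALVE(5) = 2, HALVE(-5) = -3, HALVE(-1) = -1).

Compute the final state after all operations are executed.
{y: -2, z: -2}

Step-by-step execution:
Initial: y=-3, z=-1
After step 1 (NEG(z)): y=-3, z=1
After step 2 (SUB(y, z)): y=-4, z=1
After step 3 (HALVE(z)): y=-4, z=0
After step 4 (SET(z, 5)): y=-4, z=5
After step 5 (HALVE(y)): y=-2, z=5
After step 6 (COPY(z, y)): y=-2, z=-2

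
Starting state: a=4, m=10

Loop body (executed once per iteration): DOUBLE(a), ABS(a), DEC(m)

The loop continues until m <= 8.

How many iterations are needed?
2

Tracing iterations:
Initial: a=4, m=10
After iteration 1: a=8, m=9
After iteration 2: a=16, m=8
m <= 8 now holds, so the loop exits after 2 iterations.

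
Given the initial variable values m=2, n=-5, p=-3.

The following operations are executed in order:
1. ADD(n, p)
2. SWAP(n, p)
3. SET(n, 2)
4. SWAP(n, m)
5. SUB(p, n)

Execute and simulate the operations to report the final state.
{m: 2, n: 2, p: -10}

Step-by-step execution:
Initial: m=2, n=-5, p=-3
After step 1 (ADD(n, p)): m=2, n=-8, p=-3
After step 2 (SWAP(n, p)): m=2, n=-3, p=-8
After step 3 (SET(n, 2)): m=2, n=2, p=-8
After step 4 (SWAP(n, m)): m=2, n=2, p=-8
After step 5 (SUB(p, n)): m=2, n=2, p=-10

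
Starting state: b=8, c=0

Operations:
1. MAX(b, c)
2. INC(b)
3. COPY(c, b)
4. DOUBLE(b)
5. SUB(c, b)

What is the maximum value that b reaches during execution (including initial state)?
18

Values of b at each step:
Initial: b = 8
After step 1: b = 8
After step 2: b = 9
After step 3: b = 9
After step 4: b = 18 ← maximum
After step 5: b = 18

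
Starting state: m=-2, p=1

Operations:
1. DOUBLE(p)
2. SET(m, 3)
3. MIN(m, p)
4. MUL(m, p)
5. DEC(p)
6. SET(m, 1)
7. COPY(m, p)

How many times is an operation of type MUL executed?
1

Counting MUL operations:
Step 4: MUL(m, p) ← MUL
Total: 1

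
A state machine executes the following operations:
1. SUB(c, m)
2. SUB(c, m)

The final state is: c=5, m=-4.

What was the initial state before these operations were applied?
c=-3, m=-4

Working backwards:
Final state: c=5, m=-4
Before step 2 (SUB(c, m)): c=1, m=-4
Before step 1 (SUB(c, m)): c=-3, m=-4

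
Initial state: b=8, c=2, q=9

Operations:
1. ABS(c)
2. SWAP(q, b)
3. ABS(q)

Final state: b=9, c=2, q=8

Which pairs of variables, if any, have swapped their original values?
(q, b)

Comparing initial and final values:
q: 9 → 8
b: 8 → 9
c: 2 → 2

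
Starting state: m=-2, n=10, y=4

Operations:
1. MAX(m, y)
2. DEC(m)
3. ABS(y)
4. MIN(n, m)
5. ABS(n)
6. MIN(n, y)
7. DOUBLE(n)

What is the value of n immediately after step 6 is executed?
n = 3

Tracing n through execution:
Initial: n = 10
After step 1 (MAX(m, y)): n = 10
After step 2 (DEC(m)): n = 10
After step 3 (ABS(y)): n = 10
After step 4 (MIN(n, m)): n = 3
After step 5 (ABS(n)): n = 3
After step 6 (MIN(n, y)): n = 3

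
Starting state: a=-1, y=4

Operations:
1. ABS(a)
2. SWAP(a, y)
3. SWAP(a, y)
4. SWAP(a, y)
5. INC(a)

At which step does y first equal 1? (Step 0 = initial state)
Step 2

Tracing y:
Initial: y = 4
After step 1: y = 4
After step 2: y = 1 ← first occurrence
After step 3: y = 4
After step 4: y = 1
After step 5: y = 1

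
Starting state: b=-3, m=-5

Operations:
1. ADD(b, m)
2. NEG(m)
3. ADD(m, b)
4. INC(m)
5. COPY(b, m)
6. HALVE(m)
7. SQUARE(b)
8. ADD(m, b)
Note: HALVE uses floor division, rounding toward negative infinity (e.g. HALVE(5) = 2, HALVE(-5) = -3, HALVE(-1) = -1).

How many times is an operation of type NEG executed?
1

Counting NEG operations:
Step 2: NEG(m) ← NEG
Total: 1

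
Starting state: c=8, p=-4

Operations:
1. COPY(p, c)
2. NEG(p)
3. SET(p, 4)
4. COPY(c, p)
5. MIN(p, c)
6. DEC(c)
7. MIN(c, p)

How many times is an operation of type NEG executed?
1

Counting NEG operations:
Step 2: NEG(p) ← NEG
Total: 1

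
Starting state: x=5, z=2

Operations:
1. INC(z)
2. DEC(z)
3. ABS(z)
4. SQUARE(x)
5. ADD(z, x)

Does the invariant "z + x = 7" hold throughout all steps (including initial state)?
No, violated after step 1

The invariant is violated after step 1.

State at each step:
Initial: x=5, z=2
After step 1: x=5, z=3
After step 2: x=5, z=2
After step 3: x=5, z=2
After step 4: x=25, z=2
After step 5: x=25, z=27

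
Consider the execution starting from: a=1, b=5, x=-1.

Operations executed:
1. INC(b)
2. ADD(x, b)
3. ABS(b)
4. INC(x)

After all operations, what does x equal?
x = 6

Tracing execution:
Step 1: INC(b) → x = -1
Step 2: ADD(x, b) → x = 5
Step 3: ABS(b) → x = 5
Step 4: INC(x) → x = 6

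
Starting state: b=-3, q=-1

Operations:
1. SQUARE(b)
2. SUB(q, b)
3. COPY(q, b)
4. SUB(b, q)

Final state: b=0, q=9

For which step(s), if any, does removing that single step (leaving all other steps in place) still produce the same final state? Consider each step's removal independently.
Step(s) 2

Testing removal of each single step:
Without step 1: final = b=0, q=-3 (different)
Without step 2: final = b=0, q=9 (same)
Without step 3: final = b=19, q=-10 (different)
Without step 4: final = b=9, q=9 (different)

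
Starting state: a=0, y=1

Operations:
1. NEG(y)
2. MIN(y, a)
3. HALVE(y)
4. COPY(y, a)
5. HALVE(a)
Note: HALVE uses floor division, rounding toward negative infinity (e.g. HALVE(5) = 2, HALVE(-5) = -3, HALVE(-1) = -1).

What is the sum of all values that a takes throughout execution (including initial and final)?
0

Values of a at each step:
Initial: a = 0
After step 1: a = 0
After step 2: a = 0
After step 3: a = 0
After step 4: a = 0
After step 5: a = 0
Sum = 0 + 0 + 0 + 0 + 0 + 0 = 0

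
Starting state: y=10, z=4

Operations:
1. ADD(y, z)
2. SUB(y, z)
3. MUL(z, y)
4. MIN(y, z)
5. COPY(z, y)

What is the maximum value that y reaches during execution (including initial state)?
14

Values of y at each step:
Initial: y = 10
After step 1: y = 14 ← maximum
After step 2: y = 10
After step 3: y = 10
After step 4: y = 10
After step 5: y = 10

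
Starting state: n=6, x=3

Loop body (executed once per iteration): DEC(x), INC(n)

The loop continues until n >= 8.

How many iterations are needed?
2

Tracing iterations:
Initial: n=6, x=3
After iteration 1: n=7, x=2
After iteration 2: n=8, x=1
n >= 8 now holds, so the loop exits after 2 iterations.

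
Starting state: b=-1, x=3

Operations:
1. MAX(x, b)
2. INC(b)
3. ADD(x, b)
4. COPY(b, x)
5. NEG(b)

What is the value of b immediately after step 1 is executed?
b = -1

Tracing b through execution:
Initial: b = -1
After step 1 (MAX(x, b)): b = -1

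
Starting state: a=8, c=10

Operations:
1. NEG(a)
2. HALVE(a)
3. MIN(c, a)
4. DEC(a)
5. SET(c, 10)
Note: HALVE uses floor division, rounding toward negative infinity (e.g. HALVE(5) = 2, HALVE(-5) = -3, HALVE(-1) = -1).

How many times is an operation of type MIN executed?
1

Counting MIN operations:
Step 3: MIN(c, a) ← MIN
Total: 1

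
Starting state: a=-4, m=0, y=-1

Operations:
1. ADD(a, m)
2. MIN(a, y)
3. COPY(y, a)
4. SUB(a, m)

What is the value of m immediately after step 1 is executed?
m = 0

Tracing m through execution:
Initial: m = 0
After step 1 (ADD(a, m)): m = 0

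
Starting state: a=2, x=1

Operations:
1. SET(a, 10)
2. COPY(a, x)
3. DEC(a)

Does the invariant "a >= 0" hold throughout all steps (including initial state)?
Yes

The invariant holds at every step.

State at each step:
Initial: a=2, x=1
After step 1: a=10, x=1
After step 2: a=1, x=1
After step 3: a=0, x=1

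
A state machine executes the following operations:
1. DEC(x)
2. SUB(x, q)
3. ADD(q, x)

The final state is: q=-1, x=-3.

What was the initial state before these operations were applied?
q=2, x=0

Working backwards:
Final state: q=-1, x=-3
Before step 3 (ADD(q, x)): q=2, x=-3
Before step 2 (SUB(x, q)): q=2, x=-1
Before step 1 (DEC(x)): q=2, x=0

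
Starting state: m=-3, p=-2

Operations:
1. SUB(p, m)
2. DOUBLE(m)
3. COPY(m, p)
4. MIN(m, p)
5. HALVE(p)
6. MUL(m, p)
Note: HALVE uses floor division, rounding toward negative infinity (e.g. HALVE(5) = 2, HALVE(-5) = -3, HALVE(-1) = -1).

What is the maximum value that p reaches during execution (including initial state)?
1

Values of p at each step:
Initial: p = -2
After step 1: p = 1 ← maximum
After step 2: p = 1
After step 3: p = 1
After step 4: p = 1
After step 5: p = 0
After step 6: p = 0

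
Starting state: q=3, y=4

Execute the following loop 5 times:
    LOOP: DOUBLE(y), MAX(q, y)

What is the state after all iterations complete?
q=128, y=128

Iteration trace:
Start: q=3, y=4
After iteration 1: q=8, y=8
After iteration 2: q=16, y=16
After iteration 3: q=32, y=32
After iteration 4: q=64, y=64
After iteration 5: q=128, y=128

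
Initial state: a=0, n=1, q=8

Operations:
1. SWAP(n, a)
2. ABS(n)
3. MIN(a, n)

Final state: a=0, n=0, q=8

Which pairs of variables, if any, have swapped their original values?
None

Comparing initial and final values:
a: 0 → 0
q: 8 → 8
n: 1 → 0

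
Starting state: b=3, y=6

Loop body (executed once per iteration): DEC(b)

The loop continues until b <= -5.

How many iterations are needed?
8

Tracing iterations:
Initial: b=3, y=6
After iteration 1: b=2, y=6
After iteration 2: b=1, y=6
After iteration 3: b=0, y=6
After iteration 4: b=-1, y=6
After iteration 5: b=-2, y=6
After iteration 6: b=-3, y=6
After iteration 7: b=-4, y=6
After iteration 8: b=-5, y=6
b <= -5 now holds, so the loop exits after 8 iterations.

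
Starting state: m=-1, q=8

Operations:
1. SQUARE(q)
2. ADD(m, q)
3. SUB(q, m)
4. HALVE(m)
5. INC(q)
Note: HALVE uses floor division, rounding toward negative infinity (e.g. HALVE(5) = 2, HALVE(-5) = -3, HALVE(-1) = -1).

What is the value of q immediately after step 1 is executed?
q = 64

Tracing q through execution:
Initial: q = 8
After step 1 (SQUARE(q)): q = 64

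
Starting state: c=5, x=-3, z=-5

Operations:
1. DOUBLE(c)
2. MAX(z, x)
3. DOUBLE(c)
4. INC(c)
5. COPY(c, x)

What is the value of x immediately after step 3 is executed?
x = -3

Tracing x through execution:
Initial: x = -3
After step 1 (DOUBLE(c)): x = -3
After step 2 (MAX(z, x)): x = -3
After step 3 (DOUBLE(c)): x = -3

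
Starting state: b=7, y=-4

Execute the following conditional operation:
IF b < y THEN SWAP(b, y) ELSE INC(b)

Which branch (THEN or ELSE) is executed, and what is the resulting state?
Branch: ELSE, Final state: b=8, y=-4

Evaluating condition: b < y
b = 7, y = -4
Condition is False, so ELSE branch executes
After INC(b): b=8, y=-4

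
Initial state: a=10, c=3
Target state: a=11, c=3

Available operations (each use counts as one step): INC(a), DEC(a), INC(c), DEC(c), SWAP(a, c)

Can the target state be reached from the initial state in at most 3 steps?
Yes

Path (1 step): INC(a)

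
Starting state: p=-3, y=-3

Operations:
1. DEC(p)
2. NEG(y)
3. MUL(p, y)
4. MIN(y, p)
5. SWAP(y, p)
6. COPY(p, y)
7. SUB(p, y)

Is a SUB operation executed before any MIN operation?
No

First SUB: step 7
First MIN: step 4
Since 7 > 4, MIN comes first.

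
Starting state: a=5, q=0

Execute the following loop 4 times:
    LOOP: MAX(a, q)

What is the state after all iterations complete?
a=5, q=0

Iteration trace:
Start: a=5, q=0
After iteration 1: a=5, q=0
After iteration 2: a=5, q=0
After iteration 3: a=5, q=0
After iteration 4: a=5, q=0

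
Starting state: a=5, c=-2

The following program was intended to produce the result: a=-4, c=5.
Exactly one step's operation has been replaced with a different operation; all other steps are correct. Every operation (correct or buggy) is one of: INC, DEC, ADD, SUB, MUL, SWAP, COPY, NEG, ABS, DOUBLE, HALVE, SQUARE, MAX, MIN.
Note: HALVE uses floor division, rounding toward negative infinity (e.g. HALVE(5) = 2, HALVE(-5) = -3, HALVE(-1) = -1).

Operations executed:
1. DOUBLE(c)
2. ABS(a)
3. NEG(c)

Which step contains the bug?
Step 3

Trace with buggy code:
Initial: a=5, c=-2
After step 1: a=5, c=-4
After step 2: a=5, c=-4
After step 3: a=5, c=4
Actual final a=5, c=4 ≠ expected a=-4, c=5.
Step 3 is the only position where a single-operation replacement can produce the expected result.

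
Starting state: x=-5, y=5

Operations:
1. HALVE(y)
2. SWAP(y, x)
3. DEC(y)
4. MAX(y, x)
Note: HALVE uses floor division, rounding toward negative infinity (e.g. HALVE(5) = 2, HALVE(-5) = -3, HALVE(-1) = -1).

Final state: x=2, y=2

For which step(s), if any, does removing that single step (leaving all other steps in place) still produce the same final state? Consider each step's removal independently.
Step(s) 3

Testing removal of each single step:
Without step 1: final = x=5, y=5 (different)
Without step 2: final = x=-5, y=1 (different)
Without step 3: final = x=2, y=2 (same)
Without step 4: final = x=2, y=-6 (different)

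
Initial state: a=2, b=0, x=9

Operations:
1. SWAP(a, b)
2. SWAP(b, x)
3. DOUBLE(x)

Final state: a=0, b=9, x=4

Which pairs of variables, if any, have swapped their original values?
None

Comparing initial and final values:
x: 9 → 4
b: 0 → 9
a: 2 → 0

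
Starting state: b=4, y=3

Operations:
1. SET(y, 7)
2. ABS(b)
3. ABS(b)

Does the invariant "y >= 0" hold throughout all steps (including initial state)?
Yes

The invariant holds at every step.

State at each step:
Initial: b=4, y=3
After step 1: b=4, y=7
After step 2: b=4, y=7
After step 3: b=4, y=7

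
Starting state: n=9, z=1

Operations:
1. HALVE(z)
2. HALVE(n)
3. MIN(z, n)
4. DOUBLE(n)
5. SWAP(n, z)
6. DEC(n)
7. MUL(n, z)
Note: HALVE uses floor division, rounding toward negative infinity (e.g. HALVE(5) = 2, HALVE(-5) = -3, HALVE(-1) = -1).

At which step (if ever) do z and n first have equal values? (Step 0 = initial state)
Never

z and n never become equal during execution.

Comparing values at each step:
Initial: z=1, n=9
After step 1: z=0, n=9
After step 2: z=0, n=4
After step 3: z=0, n=4
After step 4: z=0, n=8
After step 5: z=8, n=0
After step 6: z=8, n=-1
After step 7: z=8, n=-8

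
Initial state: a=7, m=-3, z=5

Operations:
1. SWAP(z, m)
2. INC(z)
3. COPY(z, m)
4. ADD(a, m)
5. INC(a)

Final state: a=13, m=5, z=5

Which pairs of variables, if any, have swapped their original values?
None

Comparing initial and final values:
z: 5 → 5
m: -3 → 5
a: 7 → 13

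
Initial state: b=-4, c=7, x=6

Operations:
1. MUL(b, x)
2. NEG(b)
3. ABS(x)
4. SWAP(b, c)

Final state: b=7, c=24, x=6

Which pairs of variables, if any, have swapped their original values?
None

Comparing initial and final values:
b: -4 → 7
c: 7 → 24
x: 6 → 6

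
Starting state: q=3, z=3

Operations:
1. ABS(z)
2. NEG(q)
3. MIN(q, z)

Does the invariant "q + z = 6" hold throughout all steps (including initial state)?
No, violated after step 2

The invariant is violated after step 2.

State at each step:
Initial: q=3, z=3
After step 1: q=3, z=3
After step 2: q=-3, z=3
After step 3: q=-3, z=3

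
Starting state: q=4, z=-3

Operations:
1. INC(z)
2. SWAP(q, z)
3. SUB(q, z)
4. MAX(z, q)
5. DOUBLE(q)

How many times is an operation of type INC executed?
1

Counting INC operations:
Step 1: INC(z) ← INC
Total: 1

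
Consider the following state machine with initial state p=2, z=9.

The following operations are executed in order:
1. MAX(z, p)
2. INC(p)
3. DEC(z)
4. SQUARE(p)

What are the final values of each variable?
{p: 9, z: 8}

Step-by-step execution:
Initial: p=2, z=9
After step 1 (MAX(z, p)): p=2, z=9
After step 2 (INC(p)): p=3, z=9
After step 3 (DEC(z)): p=3, z=8
After step 4 (SQUARE(p)): p=9, z=8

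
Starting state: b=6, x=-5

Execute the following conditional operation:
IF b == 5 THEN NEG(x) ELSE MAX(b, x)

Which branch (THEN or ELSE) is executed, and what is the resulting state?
Branch: ELSE, Final state: b=6, x=-5

Evaluating condition: b == 5
b = 6
Condition is False, so ELSE branch executes
After MAX(b, x): b=6, x=-5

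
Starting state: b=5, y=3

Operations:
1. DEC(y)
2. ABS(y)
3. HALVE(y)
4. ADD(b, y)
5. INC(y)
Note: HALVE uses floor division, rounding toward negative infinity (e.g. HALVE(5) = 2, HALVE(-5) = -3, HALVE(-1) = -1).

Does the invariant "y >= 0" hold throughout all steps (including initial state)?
Yes

The invariant holds at every step.

State at each step:
Initial: b=5, y=3
After step 1: b=5, y=2
After step 2: b=5, y=2
After step 3: b=5, y=1
After step 4: b=6, y=1
After step 5: b=6, y=2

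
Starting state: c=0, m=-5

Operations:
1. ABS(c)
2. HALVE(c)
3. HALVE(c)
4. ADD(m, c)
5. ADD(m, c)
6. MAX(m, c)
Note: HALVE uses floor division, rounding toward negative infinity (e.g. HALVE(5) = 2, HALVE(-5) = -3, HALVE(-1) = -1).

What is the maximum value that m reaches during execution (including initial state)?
0

Values of m at each step:
Initial: m = -5
After step 1: m = -5
After step 2: m = -5
After step 3: m = -5
After step 4: m = -5
After step 5: m = -5
After step 6: m = 0 ← maximum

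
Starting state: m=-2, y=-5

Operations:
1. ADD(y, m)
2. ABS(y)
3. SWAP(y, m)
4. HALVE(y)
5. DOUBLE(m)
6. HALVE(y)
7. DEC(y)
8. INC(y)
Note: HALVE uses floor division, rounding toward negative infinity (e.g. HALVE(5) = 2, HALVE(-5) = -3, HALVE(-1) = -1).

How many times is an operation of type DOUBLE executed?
1

Counting DOUBLE operations:
Step 5: DOUBLE(m) ← DOUBLE
Total: 1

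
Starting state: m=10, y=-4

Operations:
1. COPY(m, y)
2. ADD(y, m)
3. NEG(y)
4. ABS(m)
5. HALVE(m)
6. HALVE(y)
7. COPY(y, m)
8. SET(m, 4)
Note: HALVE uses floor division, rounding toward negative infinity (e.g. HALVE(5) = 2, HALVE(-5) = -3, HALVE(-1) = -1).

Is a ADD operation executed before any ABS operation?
Yes

First ADD: step 2
First ABS: step 4
Since 2 < 4, ADD comes first.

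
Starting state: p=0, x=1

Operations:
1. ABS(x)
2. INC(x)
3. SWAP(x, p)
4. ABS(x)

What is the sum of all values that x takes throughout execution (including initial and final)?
4

Values of x at each step:
Initial: x = 1
After step 1: x = 1
After step 2: x = 2
After step 3: x = 0
After step 4: x = 0
Sum = 1 + 1 + 2 + 0 + 0 = 4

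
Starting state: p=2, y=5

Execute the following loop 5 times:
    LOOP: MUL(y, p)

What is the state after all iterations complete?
p=2, y=160

Iteration trace:
Start: p=2, y=5
After iteration 1: p=2, y=10
After iteration 2: p=2, y=20
After iteration 3: p=2, y=40
After iteration 4: p=2, y=80
After iteration 5: p=2, y=160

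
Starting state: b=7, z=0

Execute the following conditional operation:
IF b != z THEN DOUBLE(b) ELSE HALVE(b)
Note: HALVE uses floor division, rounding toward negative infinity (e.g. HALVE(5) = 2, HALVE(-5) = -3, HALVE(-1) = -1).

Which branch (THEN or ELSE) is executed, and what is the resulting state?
Branch: THEN, Final state: b=14, z=0

Evaluating condition: b != z
b = 7, z = 0
Condition is True, so THEN branch executes
After DOUBLE(b): b=14, z=0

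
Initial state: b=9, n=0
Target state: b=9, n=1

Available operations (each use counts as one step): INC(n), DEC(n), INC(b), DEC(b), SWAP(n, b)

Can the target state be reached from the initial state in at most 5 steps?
Yes

Path (1 step): INC(n)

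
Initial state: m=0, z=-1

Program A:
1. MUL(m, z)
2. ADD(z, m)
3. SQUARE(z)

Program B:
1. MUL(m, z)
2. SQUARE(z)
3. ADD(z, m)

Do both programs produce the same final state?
Yes

Program A final state: m=0, z=1
Program B final state: m=0, z=1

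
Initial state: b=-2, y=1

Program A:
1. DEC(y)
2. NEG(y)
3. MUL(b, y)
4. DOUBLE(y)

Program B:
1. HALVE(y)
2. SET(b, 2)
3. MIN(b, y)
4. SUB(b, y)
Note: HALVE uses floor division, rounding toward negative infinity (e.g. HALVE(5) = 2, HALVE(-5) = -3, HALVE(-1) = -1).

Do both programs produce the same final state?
Yes

Program A final state: b=0, y=0
Program B final state: b=0, y=0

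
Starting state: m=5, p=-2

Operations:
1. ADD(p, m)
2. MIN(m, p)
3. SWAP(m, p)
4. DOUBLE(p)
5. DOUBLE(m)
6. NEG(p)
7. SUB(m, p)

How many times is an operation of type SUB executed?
1

Counting SUB operations:
Step 7: SUB(m, p) ← SUB
Total: 1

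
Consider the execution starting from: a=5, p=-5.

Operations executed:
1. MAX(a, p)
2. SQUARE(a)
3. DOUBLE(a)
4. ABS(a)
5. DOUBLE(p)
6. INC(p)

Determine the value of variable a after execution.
a = 50

Tracing execution:
Step 1: MAX(a, p) → a = 5
Step 2: SQUARE(a) → a = 25
Step 3: DOUBLE(a) → a = 50
Step 4: ABS(a) → a = 50
Step 5: DOUBLE(p) → a = 50
Step 6: INC(p) → a = 50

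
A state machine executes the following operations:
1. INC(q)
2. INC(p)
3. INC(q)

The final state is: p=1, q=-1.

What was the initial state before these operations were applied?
p=0, q=-3

Working backwards:
Final state: p=1, q=-1
Before step 3 (INC(q)): p=1, q=-2
Before step 2 (INC(p)): p=0, q=-2
Before step 1 (INC(q)): p=0, q=-3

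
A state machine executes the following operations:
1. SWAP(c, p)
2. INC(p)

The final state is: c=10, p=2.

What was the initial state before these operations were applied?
c=1, p=10

Working backwards:
Final state: c=10, p=2
Before step 2 (INC(p)): c=10, p=1
Before step 1 (SWAP(c, p)): c=1, p=10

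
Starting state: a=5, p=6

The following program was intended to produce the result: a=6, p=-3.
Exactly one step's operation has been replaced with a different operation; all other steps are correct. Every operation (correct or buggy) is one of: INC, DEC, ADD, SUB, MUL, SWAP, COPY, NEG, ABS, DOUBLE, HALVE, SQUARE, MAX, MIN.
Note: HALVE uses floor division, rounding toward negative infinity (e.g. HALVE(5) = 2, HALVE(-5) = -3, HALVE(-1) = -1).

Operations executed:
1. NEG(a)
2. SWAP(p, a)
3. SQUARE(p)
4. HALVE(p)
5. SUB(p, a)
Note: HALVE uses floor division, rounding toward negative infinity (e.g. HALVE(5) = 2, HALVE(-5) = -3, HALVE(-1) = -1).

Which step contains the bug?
Step 3

Trace with buggy code:
Initial: a=5, p=6
After step 1: a=-5, p=6
After step 2: a=6, p=-5
After step 3: a=6, p=25
After step 4: a=6, p=12
After step 5: a=6, p=6
Actual final a=6, p=6 ≠ expected a=6, p=-3.
Step 3 is the only position where a single-operation replacement can produce the expected result.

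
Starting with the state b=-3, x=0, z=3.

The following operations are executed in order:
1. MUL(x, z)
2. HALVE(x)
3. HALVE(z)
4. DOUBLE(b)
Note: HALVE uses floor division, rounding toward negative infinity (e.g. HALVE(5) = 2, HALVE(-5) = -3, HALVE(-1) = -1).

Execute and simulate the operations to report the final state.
{b: -6, x: 0, z: 1}

Step-by-step execution:
Initial: b=-3, x=0, z=3
After step 1 (MUL(x, z)): b=-3, x=0, z=3
After step 2 (HALVE(x)): b=-3, x=0, z=3
After step 3 (HALVE(z)): b=-3, x=0, z=1
After step 4 (DOUBLE(b)): b=-6, x=0, z=1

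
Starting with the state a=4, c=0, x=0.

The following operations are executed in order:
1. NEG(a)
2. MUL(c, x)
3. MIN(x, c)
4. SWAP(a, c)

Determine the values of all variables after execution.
{a: 0, c: -4, x: 0}

Step-by-step execution:
Initial: a=4, c=0, x=0
After step 1 (NEG(a)): a=-4, c=0, x=0
After step 2 (MUL(c, x)): a=-4, c=0, x=0
After step 3 (MIN(x, c)): a=-4, c=0, x=0
After step 4 (SWAP(a, c)): a=0, c=-4, x=0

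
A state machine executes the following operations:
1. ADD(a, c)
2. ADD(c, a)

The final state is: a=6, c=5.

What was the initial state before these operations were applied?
a=7, c=-1

Working backwards:
Final state: a=6, c=5
Before step 2 (ADD(c, a)): a=6, c=-1
Before step 1 (ADD(a, c)): a=7, c=-1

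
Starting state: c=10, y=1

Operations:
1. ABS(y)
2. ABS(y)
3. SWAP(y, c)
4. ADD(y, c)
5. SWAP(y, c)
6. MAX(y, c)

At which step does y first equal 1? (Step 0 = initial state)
Step 0

Tracing y:
Initial: y = 1 ← first occurrence
After step 1: y = 1
After step 2: y = 1
After step 3: y = 10
After step 4: y = 11
After step 5: y = 1
After step 6: y = 11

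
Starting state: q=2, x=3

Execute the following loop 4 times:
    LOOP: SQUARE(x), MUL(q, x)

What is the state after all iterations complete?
q=411782264189298, x=43046721

Iteration trace:
Start: q=2, x=3
After iteration 1: q=18, x=9
After iteration 2: q=1458, x=81
After iteration 3: q=9565938, x=6561
After iteration 4: q=411782264189298, x=43046721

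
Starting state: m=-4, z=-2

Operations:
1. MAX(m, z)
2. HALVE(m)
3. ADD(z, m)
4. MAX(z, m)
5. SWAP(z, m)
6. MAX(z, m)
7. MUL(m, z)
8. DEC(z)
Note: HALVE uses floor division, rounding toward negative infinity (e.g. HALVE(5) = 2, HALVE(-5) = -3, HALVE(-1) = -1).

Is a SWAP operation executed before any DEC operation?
Yes

First SWAP: step 5
First DEC: step 8
Since 5 < 8, SWAP comes first.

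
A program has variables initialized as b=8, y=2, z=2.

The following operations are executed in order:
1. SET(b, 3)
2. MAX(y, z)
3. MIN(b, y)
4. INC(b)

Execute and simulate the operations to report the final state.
{b: 3, y: 2, z: 2}

Step-by-step execution:
Initial: b=8, y=2, z=2
After step 1 (SET(b, 3)): b=3, y=2, z=2
After step 2 (MAX(y, z)): b=3, y=2, z=2
After step 3 (MIN(b, y)): b=2, y=2, z=2
After step 4 (INC(b)): b=3, y=2, z=2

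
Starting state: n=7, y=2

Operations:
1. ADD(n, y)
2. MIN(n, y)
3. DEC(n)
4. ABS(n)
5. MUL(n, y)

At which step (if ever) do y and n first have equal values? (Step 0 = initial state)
Step 2

y and n first become equal after step 2.

Comparing values at each step:
Initial: y=2, n=7
After step 1: y=2, n=9
After step 2: y=2, n=2 ← equal!
After step 3: y=2, n=1
After step 4: y=2, n=1
After step 5: y=2, n=2 ← equal!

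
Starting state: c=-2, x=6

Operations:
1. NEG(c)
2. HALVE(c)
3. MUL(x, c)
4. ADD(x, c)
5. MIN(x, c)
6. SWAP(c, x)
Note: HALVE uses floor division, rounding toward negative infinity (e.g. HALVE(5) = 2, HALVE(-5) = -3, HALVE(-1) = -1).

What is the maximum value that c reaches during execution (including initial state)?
2

Values of c at each step:
Initial: c = -2
After step 1: c = 2 ← maximum
After step 2: c = 1
After step 3: c = 1
After step 4: c = 1
After step 5: c = 1
After step 6: c = 1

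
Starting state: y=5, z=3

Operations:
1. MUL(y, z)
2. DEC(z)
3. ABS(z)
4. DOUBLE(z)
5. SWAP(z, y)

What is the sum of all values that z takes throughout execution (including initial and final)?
29

Values of z at each step:
Initial: z = 3
After step 1: z = 3
After step 2: z = 2
After step 3: z = 2
After step 4: z = 4
After step 5: z = 15
Sum = 3 + 3 + 2 + 2 + 4 + 15 = 29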